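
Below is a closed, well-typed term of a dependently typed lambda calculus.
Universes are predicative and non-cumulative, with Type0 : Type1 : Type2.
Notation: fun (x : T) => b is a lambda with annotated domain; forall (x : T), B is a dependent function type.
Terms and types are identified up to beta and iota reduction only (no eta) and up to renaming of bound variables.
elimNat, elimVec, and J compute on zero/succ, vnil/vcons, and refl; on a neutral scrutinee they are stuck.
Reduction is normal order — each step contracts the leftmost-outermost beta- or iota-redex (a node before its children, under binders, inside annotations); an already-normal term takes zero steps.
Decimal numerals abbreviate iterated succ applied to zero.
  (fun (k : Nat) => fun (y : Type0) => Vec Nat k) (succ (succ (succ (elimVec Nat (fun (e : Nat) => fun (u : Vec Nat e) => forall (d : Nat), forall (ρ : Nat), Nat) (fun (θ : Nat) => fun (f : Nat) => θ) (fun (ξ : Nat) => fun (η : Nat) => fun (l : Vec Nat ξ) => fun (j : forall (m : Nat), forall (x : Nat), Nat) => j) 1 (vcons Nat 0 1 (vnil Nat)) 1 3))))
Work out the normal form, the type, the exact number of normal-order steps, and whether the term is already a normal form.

reduced normal form:
  fun (k : Type0) => Vec Nat 4
inferred type:
  forall (k : Type0), Type0
steps to reach normal form (normal order): 9
already normal: no
first redex: a beta-redex


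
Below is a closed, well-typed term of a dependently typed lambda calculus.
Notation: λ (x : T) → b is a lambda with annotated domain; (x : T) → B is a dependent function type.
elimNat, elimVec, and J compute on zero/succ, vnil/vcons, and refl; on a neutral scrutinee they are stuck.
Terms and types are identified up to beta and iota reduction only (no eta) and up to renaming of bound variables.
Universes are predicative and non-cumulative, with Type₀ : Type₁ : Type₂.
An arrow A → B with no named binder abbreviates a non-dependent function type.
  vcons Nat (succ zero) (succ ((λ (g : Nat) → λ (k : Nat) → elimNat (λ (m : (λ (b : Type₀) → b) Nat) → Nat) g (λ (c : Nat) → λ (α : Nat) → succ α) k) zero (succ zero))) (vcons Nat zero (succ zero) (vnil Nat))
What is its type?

inferred type:
  Vec Nat (succ (succ zero))


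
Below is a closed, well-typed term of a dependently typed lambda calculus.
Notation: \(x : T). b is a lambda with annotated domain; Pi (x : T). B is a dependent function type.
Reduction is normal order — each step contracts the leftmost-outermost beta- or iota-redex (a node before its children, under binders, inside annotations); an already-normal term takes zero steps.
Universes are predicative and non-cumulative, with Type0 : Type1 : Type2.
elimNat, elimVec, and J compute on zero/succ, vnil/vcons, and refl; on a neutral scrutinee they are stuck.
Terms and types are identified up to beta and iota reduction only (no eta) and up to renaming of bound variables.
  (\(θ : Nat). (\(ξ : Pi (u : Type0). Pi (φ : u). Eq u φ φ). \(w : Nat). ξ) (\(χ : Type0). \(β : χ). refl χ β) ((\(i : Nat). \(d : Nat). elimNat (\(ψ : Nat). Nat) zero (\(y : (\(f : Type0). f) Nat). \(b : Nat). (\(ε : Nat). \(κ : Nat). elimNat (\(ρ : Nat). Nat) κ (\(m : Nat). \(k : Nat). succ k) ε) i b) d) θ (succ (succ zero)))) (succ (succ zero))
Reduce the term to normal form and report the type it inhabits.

resulting normal form:
  \(θ : Type0). \(ξ : θ). refl θ ξ
inferred type:
  Pi (θ : Type0). Pi (ξ : θ). Eq θ ξ ξ
observation: 3 normal-order steps normalize the term, beginning with a beta-redex.


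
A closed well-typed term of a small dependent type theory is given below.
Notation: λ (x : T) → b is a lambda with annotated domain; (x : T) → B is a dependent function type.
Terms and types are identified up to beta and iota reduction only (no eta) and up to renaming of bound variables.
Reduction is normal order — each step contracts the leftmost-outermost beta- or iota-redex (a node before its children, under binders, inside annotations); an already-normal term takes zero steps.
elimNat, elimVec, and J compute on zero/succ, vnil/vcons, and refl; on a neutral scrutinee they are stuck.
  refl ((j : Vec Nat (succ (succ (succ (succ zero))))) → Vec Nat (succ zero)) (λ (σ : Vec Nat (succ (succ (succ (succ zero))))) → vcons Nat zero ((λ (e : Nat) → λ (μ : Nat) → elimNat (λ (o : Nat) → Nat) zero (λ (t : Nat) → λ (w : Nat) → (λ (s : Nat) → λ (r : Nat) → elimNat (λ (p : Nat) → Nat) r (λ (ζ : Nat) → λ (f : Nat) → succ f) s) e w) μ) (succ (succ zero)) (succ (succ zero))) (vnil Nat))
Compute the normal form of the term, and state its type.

normal form:
  refl ((j : Vec Nat (succ (succ (succ (succ zero))))) → Vec Nat (succ zero)) (λ (σ : Vec Nat (succ (succ (succ (succ zero))))) → vcons Nat zero (succ (succ (succ (succ zero)))) (vnil Nat))
inferred type:
  Eq ((j : Vec Nat (succ (succ (succ (succ zero))))) → Vec Nat (succ zero)) (λ (σ : Vec Nat (succ (succ (succ (succ zero))))) → vcons Nat zero (succ (succ (succ (succ zero)))) (vnil Nat)) (λ (e : Vec Nat (succ (succ (succ (succ zero))))) → vcons Nat zero (succ (succ (succ (succ zero)))) (vnil Nat))
observation: contracting a beta-redex first, the term normalizes in 27 steps.


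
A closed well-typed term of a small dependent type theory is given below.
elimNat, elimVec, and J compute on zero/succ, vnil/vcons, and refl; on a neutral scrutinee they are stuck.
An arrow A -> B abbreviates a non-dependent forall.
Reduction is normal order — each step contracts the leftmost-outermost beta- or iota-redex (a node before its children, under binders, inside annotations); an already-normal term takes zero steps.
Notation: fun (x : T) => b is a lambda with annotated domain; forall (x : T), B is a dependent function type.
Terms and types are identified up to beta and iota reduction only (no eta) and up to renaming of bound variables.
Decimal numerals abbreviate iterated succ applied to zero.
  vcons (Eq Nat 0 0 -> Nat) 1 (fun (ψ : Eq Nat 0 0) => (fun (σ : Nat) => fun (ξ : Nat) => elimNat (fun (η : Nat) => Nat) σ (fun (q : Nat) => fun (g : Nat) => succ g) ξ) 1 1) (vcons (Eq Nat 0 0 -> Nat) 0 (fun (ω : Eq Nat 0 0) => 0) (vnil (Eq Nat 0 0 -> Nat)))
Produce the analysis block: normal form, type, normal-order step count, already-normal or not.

resulting normal form:
  vcons (Eq Nat 0 0 -> Nat) 1 (fun (ψ : Eq Nat 0 0) => 2) (vcons (Eq Nat 0 0 -> Nat) 0 (fun (σ : Eq Nat 0 0) => 0) (vnil (Eq Nat 0 0 -> Nat)))
inferred type:
  Vec (Eq Nat 0 0 -> Nat) 2
steps to reach normal form (normal order): 6
term was already normal: no
first redex: a beta-redex


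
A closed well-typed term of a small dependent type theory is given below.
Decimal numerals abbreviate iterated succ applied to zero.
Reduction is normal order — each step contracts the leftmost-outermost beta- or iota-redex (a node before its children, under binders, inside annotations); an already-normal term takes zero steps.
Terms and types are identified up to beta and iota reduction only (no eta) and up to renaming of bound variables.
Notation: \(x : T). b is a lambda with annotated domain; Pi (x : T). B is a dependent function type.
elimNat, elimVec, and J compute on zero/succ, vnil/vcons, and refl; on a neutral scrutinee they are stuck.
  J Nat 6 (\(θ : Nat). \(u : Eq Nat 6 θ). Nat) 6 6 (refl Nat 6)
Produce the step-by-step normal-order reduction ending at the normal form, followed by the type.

normal-order reduction:
  J Nat 6 (\(θ : Nat). \(u : Eq Nat 6 θ). Nat) 6 6 (refl Nat 6)
  ~> 6
inferred type:
  Nat


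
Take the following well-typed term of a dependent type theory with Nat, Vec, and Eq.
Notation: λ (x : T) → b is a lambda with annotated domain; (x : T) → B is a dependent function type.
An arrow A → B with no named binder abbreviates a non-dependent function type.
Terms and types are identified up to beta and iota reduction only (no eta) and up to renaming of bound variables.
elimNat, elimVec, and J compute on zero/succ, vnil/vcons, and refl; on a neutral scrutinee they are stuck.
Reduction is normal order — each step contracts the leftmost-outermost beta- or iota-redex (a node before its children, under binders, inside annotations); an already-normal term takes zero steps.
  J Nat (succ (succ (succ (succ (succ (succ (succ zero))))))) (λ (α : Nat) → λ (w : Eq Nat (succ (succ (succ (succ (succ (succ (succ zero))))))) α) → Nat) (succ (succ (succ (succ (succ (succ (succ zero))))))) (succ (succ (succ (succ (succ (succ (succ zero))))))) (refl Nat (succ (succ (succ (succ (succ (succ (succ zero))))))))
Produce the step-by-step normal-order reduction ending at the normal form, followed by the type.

reduction (normal order):
  J Nat (succ (succ (succ (succ (succ (succ (succ zero))))))) (λ (α : Nat) → λ (w : Eq Nat (succ (succ (succ (succ (succ (succ (succ zero))))))) α) → Nat) (succ (succ (succ (succ (succ (succ (succ zero))))))) (succ (succ (succ (succ (succ (succ (succ zero))))))) (refl Nat (succ (succ (succ (succ (succ (succ (succ zero))))))))
  ~> succ (succ (succ (succ (succ (succ (succ zero))))))
type:
  Nat


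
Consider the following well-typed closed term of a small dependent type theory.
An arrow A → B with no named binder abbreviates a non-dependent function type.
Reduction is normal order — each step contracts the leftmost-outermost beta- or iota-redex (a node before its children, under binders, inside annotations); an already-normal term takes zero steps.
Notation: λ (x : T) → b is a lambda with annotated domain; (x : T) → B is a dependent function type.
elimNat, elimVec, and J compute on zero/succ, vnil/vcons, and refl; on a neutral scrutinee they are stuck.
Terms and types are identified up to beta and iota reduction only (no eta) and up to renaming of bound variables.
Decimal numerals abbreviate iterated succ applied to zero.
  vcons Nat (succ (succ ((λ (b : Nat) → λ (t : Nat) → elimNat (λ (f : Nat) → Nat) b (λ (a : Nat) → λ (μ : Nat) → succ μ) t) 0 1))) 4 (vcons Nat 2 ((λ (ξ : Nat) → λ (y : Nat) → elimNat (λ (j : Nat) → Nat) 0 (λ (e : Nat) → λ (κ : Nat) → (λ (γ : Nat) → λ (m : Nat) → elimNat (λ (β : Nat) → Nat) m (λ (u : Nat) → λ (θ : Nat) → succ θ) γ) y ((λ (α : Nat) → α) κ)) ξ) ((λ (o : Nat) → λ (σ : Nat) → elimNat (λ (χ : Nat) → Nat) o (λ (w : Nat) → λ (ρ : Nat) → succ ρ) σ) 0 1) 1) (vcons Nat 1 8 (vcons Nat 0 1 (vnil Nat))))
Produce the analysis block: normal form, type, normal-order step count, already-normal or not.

reduced normal form:
  vcons Nat 3 4 (vcons Nat 2 1 (vcons Nat 1 8 (vcons Nat 0 1 (vnil Nat))))
the term's type:
  Vec Nat 4
steps to reach normal form (normal order): 25
term was already normal: no
first contracted redex: a beta-redex


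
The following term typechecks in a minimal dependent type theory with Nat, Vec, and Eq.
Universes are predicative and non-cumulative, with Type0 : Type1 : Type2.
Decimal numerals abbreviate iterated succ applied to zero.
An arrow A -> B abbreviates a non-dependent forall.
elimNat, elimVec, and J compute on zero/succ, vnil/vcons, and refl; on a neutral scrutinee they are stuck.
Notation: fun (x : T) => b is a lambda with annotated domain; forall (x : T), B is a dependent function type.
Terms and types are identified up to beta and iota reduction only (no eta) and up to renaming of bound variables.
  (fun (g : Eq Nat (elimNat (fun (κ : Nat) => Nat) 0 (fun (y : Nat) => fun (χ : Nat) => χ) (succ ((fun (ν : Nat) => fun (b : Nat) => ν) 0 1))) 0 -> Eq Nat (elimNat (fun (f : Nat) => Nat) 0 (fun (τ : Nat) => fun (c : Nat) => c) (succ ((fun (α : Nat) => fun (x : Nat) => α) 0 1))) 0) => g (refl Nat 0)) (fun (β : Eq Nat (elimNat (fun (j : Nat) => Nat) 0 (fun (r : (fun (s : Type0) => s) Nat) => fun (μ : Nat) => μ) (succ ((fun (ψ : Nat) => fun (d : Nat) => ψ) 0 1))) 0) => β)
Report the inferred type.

inferred type:
  Eq Nat 0 0


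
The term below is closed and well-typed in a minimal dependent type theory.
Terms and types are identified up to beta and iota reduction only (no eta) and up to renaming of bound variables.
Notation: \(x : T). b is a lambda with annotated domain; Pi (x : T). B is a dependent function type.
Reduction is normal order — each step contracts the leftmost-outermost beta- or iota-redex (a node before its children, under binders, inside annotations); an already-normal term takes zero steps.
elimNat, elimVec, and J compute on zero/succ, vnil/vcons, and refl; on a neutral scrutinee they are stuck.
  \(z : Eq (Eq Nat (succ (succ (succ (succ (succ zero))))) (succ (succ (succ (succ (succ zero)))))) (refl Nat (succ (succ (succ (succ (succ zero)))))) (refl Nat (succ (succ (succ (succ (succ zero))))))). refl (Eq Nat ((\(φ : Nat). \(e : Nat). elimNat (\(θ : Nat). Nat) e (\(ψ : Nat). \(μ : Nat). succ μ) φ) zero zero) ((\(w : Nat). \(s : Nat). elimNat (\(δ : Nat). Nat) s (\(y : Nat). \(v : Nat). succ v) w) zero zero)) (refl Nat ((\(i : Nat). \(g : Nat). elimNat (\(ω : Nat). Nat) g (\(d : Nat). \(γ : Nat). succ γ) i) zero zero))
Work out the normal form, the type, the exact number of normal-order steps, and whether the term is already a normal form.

resulting normal form:
  \(z : Eq (Eq Nat (succ (succ (succ (succ (succ zero))))) (succ (succ (succ (succ (succ zero)))))) (refl Nat (succ (succ (succ (succ (succ zero)))))) (refl Nat (succ (succ (succ (succ (succ zero))))))). refl (Eq Nat zero zero) (refl Nat zero)
inferred type:
  Pi (z : Eq (Eq Nat (succ (succ (succ (succ (succ zero))))) (succ (succ (succ (succ (succ zero)))))) (refl Nat (succ (succ (succ (succ (succ zero)))))) (refl Nat (succ (succ (succ (succ (succ zero))))))). Eq (Eq Nat zero zero) (refl Nat zero) (refl Nat zero)
reduction steps (normal order): 9
started in normal form: no
first redex: a beta-redex


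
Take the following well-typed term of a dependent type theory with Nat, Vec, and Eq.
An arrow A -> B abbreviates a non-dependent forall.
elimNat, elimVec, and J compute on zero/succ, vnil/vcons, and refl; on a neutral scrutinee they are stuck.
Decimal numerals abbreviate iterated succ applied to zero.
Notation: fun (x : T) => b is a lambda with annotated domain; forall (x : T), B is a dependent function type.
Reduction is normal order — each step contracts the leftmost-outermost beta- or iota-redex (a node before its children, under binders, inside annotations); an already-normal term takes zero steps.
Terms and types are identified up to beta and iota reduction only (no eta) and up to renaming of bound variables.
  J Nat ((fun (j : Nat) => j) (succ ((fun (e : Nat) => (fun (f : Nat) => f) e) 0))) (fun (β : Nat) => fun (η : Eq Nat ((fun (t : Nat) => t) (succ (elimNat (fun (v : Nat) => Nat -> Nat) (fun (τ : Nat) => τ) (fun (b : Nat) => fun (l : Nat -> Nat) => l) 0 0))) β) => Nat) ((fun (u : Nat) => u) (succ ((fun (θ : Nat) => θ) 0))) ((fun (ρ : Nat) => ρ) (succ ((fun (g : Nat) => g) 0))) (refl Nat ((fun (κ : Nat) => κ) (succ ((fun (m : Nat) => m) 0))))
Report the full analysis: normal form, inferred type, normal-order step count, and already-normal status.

reduced normal form:
  1
the term's type:
  Nat
reduction steps (normal order): 3
started in normal form: no
first contracted redex: a J iota-redex


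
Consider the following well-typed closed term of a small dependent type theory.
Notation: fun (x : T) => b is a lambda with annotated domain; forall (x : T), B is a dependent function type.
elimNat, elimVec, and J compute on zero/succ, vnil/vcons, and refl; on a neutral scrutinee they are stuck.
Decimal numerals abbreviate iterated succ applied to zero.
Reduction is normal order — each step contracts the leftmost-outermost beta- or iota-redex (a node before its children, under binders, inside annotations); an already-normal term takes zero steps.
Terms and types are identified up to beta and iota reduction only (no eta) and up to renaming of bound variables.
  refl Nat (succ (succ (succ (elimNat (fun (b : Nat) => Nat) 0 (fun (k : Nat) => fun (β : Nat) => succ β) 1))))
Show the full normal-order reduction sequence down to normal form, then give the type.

normal-order reduction sequence:
  refl Nat (succ (succ (succ (elimNat (fun (b : Nat) => Nat) 0 (fun (k : Nat) => fun (β : Nat) => succ β) 1))))
  ~> refl Nat (succ (succ (succ ((fun (b : Nat) => fun (k : Nat) => succ k) 0 (elimNat (fun (β : Nat) => Nat) 0 (fun (q : Nat) => fun (ρ : Nat) => succ ρ) 0)))))
  ~> refl Nat (succ (succ (succ ((fun (b : Nat) => succ b) (elimNat (fun (k : Nat) => Nat) 0 (fun (β : Nat) => fun (q : Nat) => succ q) 0)))))
  ~> refl Nat (succ (succ (succ (succ (elimNat (fun (b : Nat) => Nat) 0 (fun (k : Nat) => fun (β : Nat) => succ β) 0)))))
  ~> refl Nat 4
inferred type:
  Eq Nat 4 4


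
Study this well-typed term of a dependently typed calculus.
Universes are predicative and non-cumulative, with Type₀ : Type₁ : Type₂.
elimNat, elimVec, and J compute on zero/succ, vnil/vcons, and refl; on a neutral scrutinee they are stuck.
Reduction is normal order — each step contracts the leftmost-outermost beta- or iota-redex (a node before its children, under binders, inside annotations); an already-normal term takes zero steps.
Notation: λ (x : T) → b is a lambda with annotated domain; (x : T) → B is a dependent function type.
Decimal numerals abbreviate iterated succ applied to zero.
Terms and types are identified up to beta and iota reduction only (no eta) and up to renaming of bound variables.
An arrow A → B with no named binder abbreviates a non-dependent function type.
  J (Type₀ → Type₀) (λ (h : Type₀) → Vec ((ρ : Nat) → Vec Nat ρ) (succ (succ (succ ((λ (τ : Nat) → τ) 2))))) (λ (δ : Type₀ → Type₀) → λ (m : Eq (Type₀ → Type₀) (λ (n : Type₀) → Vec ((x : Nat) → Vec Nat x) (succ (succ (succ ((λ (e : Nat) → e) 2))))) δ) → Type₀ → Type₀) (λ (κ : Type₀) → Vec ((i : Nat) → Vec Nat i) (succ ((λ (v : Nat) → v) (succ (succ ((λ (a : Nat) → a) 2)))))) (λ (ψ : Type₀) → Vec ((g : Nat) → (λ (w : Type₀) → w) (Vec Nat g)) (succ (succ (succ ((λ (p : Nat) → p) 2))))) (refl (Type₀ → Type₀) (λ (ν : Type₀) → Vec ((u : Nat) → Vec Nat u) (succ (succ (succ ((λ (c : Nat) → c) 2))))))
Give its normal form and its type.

resulting normal form:
  λ (h : Type₀) → Vec ((ρ : Nat) → Vec Nat ρ) 5
type:
  Type₀ → Type₀


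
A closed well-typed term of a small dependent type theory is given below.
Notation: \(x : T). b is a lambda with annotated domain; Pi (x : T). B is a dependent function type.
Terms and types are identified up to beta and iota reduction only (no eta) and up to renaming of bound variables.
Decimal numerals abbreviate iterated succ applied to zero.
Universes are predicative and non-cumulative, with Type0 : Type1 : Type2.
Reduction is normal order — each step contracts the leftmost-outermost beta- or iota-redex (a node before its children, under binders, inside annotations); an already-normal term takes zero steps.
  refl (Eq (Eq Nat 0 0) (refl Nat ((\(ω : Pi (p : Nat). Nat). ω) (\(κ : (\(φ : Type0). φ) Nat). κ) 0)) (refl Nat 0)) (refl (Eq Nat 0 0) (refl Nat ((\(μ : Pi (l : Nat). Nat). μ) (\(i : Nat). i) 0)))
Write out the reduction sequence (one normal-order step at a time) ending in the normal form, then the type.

normal-order reduction sequence:
  refl (Eq (Eq Nat 0 0) (refl Nat ((\(ω : Pi (p : Nat). Nat). ω) (\(κ : (\(φ : Type0). φ) Nat). κ) 0)) (refl Nat 0)) (refl (Eq Nat 0 0) (refl Nat ((\(μ : Pi (l : Nat). Nat). μ) (\(i : Nat). i) 0)))
  ~> refl (Eq (Eq Nat 0 0) (refl Nat ((\(ω : (\(p : Type0). p) Nat). ω) 0)) (refl Nat 0)) (refl (Eq Nat 0 0) (refl Nat ((\(κ : Pi (φ : Nat). Nat). κ) (\(μ : Nat). μ) 0)))
  ~> refl (Eq (Eq Nat 0 0) (refl Nat 0) (refl Nat 0)) (refl (Eq Nat 0 0) (refl Nat ((\(ω : Pi (p : Nat). Nat). ω) (\(κ : Nat). κ) 0)))
  ~> refl (Eq (Eq Nat 0 0) (refl Nat 0) (refl Nat 0)) (refl (Eq Nat 0 0) (refl Nat ((\(ω : Nat). ω) 0)))
  ~> refl (Eq (Eq Nat 0 0) (refl Nat 0) (refl Nat 0)) (refl (Eq Nat 0 0) (refl Nat 0))
type:
  Eq (Eq (Eq Nat 0 0) (refl Nat 0) (refl Nat 0)) (refl (Eq Nat 0 0) (refl Nat 0)) (refl (Eq Nat 0 0) (refl Nat 0))


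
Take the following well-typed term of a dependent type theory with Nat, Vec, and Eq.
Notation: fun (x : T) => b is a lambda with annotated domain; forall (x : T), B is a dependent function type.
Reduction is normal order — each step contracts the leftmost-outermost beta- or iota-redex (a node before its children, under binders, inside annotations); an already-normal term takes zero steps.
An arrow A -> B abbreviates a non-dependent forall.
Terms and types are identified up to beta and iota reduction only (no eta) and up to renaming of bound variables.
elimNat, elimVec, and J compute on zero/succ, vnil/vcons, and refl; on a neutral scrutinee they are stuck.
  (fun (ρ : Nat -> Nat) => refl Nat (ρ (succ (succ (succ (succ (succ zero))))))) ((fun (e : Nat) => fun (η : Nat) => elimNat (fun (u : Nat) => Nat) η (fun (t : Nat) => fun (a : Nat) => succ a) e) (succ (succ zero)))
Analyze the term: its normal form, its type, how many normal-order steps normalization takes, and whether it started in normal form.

reduced normal form:
  refl Nat (succ (succ (succ (succ (succ (succ (succ zero)))))))
type:
  Eq Nat (succ (succ (succ (succ (succ (succ (succ zero))))))) (succ (succ (succ (succ (succ (succ (succ zero)))))))
reduction steps (normal order): 10
already normal: no
first contracted redex: a beta-redex


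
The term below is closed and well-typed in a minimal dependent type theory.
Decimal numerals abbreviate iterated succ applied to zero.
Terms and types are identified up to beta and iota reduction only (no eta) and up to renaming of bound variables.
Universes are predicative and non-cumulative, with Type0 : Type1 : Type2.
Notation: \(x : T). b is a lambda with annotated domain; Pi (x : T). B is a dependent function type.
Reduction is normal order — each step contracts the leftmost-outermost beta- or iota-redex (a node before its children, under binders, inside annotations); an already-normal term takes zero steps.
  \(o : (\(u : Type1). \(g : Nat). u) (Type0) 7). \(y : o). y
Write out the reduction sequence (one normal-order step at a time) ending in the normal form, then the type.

normal-order reduction sequence:
  \(o : (\(u : Type1). \(g : Nat). u) (Type0) 7). \(y : o). y
  ~> \(o : (\(u : Nat). Type0) 7). \(g : o). g
  ~> \(o : Type0). \(u : o). u
inferred type:
  Pi (o : Type0). Pi (u : o). o


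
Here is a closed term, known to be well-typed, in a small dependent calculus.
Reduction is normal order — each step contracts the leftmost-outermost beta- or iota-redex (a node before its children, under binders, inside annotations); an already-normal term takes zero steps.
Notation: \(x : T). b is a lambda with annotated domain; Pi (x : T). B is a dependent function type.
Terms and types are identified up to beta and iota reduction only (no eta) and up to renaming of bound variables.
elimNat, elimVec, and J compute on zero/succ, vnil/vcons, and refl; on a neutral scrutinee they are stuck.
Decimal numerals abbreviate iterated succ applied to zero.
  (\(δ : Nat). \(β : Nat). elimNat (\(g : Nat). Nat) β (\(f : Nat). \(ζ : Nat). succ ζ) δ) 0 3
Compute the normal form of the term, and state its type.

resulting normal form:
  3
the term's type:
  Nat
observation: the leftmost-outermost redex is a beta-redex, and normalization takes 3 steps.


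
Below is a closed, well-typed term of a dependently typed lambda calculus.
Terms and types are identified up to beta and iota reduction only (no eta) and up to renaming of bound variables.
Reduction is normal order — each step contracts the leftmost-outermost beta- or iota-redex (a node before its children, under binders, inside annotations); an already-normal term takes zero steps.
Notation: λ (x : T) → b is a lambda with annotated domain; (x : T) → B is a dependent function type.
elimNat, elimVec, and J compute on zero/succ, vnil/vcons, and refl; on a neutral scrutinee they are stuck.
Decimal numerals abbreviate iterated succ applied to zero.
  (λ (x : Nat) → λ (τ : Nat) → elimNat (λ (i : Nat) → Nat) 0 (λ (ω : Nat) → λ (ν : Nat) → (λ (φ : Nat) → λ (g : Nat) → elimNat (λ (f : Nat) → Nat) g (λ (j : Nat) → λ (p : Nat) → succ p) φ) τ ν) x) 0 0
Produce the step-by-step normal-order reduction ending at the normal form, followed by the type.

normal-order reduction sequence:
  (λ (x : Nat) → λ (τ : Nat) → elimNat (λ (i : Nat) → Nat) 0 (λ (ω : Nat) → λ (ν : Nat) → (λ (φ : Nat) → λ (g : Nat) → elimNat (λ (f : Nat) → Nat) g (λ (j : Nat) → λ (p : Nat) → succ p) φ) τ ν) x) 0 0
  ~> (λ (x : Nat) → elimNat (λ (τ : Nat) → Nat) 0 (λ (i : Nat) → λ (ω : Nat) → (λ (ν : Nat) → λ (φ : Nat) → elimNat (λ (g : Nat) → Nat) φ (λ (f : Nat) → λ (j : Nat) → succ j) ν) x ω) 0) 0
  ~> elimNat (λ (x : Nat) → Nat) 0 (λ (τ : Nat) → λ (i : Nat) → (λ (ω : Nat) → λ (ν : Nat) → elimNat (λ (φ : Nat) → Nat) ν (λ (g : Nat) → λ (f : Nat) → succ f) ω) 0 i) 0
  ~> 0
the term's type:
  Nat


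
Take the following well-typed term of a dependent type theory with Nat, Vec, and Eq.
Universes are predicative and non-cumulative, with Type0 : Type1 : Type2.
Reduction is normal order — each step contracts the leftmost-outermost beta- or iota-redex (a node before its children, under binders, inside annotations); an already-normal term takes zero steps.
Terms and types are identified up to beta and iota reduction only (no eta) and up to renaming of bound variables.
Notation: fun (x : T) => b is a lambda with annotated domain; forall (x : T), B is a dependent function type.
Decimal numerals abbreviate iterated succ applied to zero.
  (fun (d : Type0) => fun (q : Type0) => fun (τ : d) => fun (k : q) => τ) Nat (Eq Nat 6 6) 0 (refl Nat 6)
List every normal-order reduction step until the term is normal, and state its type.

normal-order reduction sequence:
  (fun (d : Type0) => fun (q : Type0) => fun (τ : d) => fun (k : q) => τ) Nat (Eq Nat 6 6) 0 (refl Nat 6)
  ~> (fun (d : Type0) => fun (q : Nat) => fun (τ : d) => q) (Eq Nat 6 6) 0 (refl Nat 6)
  ~> (fun (d : Nat) => fun (q : Eq Nat 6 6) => d) 0 (refl Nat 6)
  ~> (fun (d : Eq Nat 6 6) => 0) (refl Nat 6)
  ~> 0
the term's type:
  Nat


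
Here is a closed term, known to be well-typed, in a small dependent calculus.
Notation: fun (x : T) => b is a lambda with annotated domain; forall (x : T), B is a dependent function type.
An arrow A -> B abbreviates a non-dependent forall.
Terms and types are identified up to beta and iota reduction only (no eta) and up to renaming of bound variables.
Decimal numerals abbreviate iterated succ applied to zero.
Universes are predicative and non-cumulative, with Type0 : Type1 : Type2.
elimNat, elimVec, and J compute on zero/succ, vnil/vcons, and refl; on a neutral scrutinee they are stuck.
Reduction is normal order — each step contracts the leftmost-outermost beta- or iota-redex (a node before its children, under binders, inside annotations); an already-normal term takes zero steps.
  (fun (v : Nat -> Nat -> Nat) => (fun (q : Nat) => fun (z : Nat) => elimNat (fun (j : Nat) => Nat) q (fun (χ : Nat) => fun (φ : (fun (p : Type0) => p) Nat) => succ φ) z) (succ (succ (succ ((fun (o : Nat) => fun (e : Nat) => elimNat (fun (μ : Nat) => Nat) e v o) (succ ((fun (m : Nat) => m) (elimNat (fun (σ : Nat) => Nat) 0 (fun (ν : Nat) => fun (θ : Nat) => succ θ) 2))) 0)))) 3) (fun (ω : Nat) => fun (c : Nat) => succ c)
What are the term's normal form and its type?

normal form:
  9
the term's type:
  Nat
observation: normalization takes exactly 33 steps under the normal-order strategy.


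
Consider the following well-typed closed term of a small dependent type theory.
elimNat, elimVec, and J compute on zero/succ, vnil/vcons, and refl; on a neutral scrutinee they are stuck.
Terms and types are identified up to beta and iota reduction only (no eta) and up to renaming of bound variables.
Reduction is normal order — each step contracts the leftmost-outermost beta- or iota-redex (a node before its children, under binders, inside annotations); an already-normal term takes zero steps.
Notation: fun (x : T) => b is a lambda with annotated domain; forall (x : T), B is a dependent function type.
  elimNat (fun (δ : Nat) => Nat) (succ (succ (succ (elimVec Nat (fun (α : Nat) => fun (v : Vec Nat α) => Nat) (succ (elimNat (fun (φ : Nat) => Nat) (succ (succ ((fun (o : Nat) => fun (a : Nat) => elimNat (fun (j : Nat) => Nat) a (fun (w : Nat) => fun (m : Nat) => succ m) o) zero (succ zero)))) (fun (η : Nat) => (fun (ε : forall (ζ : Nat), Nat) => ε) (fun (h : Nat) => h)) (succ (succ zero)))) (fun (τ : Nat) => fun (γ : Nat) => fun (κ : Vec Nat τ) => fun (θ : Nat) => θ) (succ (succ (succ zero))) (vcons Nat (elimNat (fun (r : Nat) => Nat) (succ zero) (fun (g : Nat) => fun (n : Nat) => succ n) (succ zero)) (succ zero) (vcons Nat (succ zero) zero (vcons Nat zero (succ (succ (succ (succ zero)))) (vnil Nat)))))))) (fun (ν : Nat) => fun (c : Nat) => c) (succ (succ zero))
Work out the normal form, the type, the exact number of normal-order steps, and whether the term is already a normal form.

normal form:
  succ (succ (succ (succ (succ (succ (succ zero))))))
inferred type:
  Nat
reduction steps (normal order): 35
already normal: no
first contracted redex: an elimNat iota-redex


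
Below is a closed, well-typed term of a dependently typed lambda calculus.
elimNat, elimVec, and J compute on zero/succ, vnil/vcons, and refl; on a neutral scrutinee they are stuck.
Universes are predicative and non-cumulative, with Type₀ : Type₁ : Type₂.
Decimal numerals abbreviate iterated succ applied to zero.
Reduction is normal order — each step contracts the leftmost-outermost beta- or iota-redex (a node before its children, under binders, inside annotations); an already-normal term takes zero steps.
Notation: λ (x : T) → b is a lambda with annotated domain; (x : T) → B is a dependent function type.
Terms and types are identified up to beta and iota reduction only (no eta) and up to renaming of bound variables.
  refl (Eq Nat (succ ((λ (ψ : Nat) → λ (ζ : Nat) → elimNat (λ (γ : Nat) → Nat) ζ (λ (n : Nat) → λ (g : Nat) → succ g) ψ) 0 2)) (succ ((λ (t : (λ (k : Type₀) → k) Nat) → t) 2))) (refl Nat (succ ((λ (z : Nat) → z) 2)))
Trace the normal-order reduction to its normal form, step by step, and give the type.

normal-order reduction:
  refl (Eq Nat (succ ((λ (ψ : Nat) → λ (ζ : Nat) → elimNat (λ (γ : Nat) → Nat) ζ (λ (n : Nat) → λ (g : Nat) → succ g) ψ) 0 2)) (succ ((λ (t : (λ (k : Type₀) → k) Nat) → t) 2))) (refl Nat (succ ((λ (z : Nat) → z) 2)))
  ~> refl (Eq Nat (succ ((λ (ψ : Nat) → elimNat (λ (ζ : Nat) → Nat) ψ (λ (γ : Nat) → λ (n : Nat) → succ n) 0) 2)) (succ ((λ (g : (λ (t : Type₀) → t) Nat) → g) 2))) (refl Nat (succ ((λ (k : Nat) → k) 2)))
  ~> refl (Eq Nat (succ (elimNat (λ (ψ : Nat) → Nat) 2 (λ (ζ : Nat) → λ (γ : Nat) → succ γ) 0)) (succ ((λ (n : (λ (g : Type₀) → g) Nat) → n) 2))) (refl Nat (succ ((λ (t : Nat) → t) 2)))
  ~> refl (Eq Nat 3 (succ ((λ (ψ : (λ (ζ : Type₀) → ζ) Nat) → ψ) 2))) (refl Nat (succ ((λ (γ : Nat) → γ) 2)))
  ~> refl (Eq Nat 3 3) (refl Nat (succ ((λ (ψ : Nat) → ψ) 2)))
  ~> refl (Eq Nat 3 3) (refl Nat 3)
the term's type:
  Eq (Eq Nat 3 3) (refl Nat 3) (refl Nat 3)


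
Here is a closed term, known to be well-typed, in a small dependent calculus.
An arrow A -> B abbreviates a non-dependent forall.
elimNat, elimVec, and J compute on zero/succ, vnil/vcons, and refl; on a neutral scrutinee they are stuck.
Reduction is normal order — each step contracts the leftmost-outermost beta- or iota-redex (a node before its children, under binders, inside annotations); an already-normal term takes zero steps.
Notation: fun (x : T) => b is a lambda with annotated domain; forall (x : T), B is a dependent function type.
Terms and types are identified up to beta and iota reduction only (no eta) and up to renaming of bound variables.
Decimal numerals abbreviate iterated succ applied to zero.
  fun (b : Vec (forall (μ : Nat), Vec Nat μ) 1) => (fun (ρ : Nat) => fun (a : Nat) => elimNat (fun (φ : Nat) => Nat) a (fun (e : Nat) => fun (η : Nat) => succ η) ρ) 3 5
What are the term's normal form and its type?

resulting normal form:
  fun (b : Vec (forall (μ : Nat), Vec Nat μ) 1) => 8
inferred type:
  Vec (forall (b : Nat), Vec Nat b) 1 -> Nat


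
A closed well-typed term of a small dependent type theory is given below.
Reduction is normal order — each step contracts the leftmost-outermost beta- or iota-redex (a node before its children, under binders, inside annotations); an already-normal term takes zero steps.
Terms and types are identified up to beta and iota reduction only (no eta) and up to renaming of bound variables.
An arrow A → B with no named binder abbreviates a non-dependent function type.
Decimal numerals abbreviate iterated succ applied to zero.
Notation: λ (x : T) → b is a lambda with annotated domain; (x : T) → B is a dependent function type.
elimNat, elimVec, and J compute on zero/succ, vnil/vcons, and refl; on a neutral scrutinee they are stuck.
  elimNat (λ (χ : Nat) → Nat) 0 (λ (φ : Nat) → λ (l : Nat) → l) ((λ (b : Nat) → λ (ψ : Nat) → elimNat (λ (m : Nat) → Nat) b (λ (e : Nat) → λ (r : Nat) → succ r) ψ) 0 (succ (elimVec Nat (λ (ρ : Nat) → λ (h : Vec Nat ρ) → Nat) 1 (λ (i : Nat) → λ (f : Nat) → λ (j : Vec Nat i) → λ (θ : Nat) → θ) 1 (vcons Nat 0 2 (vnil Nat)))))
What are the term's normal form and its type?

normal form:
  0
inferred type:
  Nat


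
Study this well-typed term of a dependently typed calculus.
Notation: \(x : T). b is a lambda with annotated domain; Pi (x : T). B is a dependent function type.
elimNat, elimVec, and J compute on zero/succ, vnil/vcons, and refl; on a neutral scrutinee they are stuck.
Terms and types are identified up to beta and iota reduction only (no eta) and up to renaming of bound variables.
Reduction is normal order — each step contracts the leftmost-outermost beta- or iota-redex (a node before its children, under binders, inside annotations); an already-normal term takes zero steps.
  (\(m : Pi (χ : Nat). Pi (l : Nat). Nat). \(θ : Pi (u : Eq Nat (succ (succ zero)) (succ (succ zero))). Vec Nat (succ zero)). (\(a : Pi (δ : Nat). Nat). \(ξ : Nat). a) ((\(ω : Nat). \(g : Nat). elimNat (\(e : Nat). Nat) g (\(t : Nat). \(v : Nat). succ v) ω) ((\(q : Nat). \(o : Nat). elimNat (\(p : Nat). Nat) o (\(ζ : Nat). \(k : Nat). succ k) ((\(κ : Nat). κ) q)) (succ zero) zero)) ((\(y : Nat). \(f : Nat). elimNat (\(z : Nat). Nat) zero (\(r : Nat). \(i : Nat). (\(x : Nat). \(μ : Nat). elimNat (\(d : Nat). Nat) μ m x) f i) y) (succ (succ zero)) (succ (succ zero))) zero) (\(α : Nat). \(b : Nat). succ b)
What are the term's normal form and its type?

reduced normal form:
  \(m : Pi (χ : Eq Nat (succ (succ zero)) (succ (succ zero))). Vec Nat (succ zero)). succ zero
type:
  Pi (m : Pi (χ : Eq Nat (succ (succ zero)) (succ (succ zero))). Vec Nat (succ zero)). Nat


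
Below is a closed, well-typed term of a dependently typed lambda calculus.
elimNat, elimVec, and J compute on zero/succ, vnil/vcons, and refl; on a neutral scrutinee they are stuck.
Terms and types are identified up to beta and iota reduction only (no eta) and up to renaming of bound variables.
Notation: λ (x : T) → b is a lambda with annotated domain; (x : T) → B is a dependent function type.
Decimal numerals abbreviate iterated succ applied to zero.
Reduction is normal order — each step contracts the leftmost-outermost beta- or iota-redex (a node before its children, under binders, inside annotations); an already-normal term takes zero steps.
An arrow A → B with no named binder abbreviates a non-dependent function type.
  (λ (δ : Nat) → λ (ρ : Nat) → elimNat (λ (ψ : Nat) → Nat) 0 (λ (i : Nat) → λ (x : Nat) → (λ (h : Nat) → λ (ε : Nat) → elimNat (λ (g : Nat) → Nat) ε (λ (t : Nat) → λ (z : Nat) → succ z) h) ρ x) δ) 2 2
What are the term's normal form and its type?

resulting normal form:
  4
type:
  Nat
observation: 27 normal-order steps separate the term from its normal form.


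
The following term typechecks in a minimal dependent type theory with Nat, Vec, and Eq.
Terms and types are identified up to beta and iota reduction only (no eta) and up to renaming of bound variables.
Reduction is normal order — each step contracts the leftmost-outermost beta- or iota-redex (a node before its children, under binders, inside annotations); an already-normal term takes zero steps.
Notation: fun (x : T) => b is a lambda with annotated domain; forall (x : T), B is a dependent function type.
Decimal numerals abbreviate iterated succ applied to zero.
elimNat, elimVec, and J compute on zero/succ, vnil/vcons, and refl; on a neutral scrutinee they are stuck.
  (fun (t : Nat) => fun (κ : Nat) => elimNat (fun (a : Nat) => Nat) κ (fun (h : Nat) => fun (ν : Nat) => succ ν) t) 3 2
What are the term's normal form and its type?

resulting normal form:
  5
the term's type:
  Nat


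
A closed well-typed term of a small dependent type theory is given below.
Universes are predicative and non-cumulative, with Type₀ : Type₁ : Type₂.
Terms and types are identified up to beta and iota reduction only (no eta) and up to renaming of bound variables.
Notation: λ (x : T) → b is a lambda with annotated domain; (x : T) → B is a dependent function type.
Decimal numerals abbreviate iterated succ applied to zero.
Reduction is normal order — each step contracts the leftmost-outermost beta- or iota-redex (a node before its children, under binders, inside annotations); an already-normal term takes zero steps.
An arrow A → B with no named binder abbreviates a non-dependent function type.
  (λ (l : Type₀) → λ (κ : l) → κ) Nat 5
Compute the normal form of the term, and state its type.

reduced normal form:
  5
the term's type:
  Nat
observation: 2 normal-order steps normalize the term, beginning with a beta-redex.


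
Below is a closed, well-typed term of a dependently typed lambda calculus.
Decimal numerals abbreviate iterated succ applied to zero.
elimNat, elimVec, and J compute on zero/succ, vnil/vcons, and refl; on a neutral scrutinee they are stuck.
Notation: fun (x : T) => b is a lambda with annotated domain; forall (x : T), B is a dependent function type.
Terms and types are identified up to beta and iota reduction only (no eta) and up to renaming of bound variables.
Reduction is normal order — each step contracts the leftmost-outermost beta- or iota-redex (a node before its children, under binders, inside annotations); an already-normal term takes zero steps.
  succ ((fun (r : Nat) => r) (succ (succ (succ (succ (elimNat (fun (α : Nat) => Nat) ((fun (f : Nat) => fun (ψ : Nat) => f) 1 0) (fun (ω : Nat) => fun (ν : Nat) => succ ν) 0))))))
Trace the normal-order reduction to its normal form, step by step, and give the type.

normal-order reduction sequence:
  succ ((fun (r : Nat) => r) (succ (succ (succ (succ (elimNat (fun (α : Nat) => Nat) ((fun (f : Nat) => fun (ψ : Nat) => f) 1 0) (fun (ω : Nat) => fun (ν : Nat) => succ ν) 0))))))
  ~> succ (succ (succ (succ (succ (elimNat (fun (r : Nat) => Nat) ((fun (α : Nat) => fun (f : Nat) => α) 1 0) (fun (ψ : Nat) => fun (ω : Nat) => succ ω) 0)))))
  ~> succ (succ (succ (succ (succ ((fun (r : Nat) => fun (α : Nat) => r) 1 0)))))
  ~> succ (succ (succ (succ (succ ((fun (r : Nat) => 1) 0)))))
  ~> 6
the term's type:
  Nat


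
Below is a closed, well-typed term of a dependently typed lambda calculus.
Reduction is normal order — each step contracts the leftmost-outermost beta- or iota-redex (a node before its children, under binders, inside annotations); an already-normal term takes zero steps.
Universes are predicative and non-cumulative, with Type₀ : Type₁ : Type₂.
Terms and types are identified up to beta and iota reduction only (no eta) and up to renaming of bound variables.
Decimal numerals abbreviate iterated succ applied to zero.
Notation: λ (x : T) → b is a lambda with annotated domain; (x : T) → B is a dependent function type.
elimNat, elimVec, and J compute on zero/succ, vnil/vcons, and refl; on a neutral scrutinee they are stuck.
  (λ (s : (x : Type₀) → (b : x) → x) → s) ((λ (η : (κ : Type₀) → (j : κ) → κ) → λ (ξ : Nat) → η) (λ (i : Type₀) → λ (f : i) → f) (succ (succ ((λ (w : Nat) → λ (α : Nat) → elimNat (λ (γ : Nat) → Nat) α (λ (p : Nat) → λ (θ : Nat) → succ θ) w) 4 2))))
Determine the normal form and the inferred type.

reduced normal form:
  λ (s : Type₀) → λ (x : s) → x
the term's type:
  (s : Type₀) → (x : s) → s
observation: reduction starts at a beta-redex, and 3 normal-order steps reach the normal form.
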